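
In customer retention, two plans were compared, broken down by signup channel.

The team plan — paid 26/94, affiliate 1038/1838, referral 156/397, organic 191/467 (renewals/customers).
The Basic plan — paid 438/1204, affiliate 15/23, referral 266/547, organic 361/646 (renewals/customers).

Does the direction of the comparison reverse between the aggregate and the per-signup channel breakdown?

Yes

Paid: the team plan 26/94 = 27.7%, the Basic plan 438/1204 = 36.4% → the Basic plan
Affiliate: the team plan 1038/1838 = 56.5%, the Basic plan 15/23 = 65.2% → the Basic plan
Referral: the team plan 156/397 = 39.3%, the Basic plan 266/547 = 48.6% → the Basic plan
Organic: the team plan 191/467 = 40.9%, the Basic plan 361/646 = 55.9% → the Basic plan
Overall: the team plan 1411/2796 = 50.5%, the Basic plan 1080/2420 = 44.6% → the team plan
The Basic plan wins each signup group but the team plan wins overall — the comparison reverses. The Basic plan's customers skew toward paid, which has a lower base rate.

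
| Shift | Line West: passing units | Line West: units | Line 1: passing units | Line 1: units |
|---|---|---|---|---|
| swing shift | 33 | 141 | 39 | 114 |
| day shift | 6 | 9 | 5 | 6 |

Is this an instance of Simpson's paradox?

Swing shift: Line West 33/141 = 23.4%, Line 1 39/114 = 34.2% → Line 1
Day shift: Line West 6/9 = 66.7%, Line 1 5/6 = 83.3% → Line 1
Overall: Line West 39/150 = 26.0%, Line 1 44/120 = 36.7% → Line 1
Line 1 wins overall and in every shift group — no reversal.

No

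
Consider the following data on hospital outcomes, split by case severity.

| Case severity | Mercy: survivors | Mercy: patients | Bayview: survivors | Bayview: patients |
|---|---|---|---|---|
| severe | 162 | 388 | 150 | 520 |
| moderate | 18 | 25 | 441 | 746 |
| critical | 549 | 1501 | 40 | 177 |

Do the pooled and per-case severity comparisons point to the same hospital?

Severe: Mercy 162/388 = 41.8%, Bayview 150/520 = 28.8% → Mercy
Moderate: Mercy 18/25 = 72.0%, Bayview 441/746 = 59.1% → Mercy
Critical: Mercy 549/1501 = 36.6%, Bayview 40/177 = 22.6% → Mercy
Overall: Mercy 729/1914 = 38.1%, Bayview 631/1443 = 43.7% → Bayview
Mercy wins each case group but Bayview wins overall — the comparison reverses. Mercy's patients skew toward critical, which has a lower base rate.

No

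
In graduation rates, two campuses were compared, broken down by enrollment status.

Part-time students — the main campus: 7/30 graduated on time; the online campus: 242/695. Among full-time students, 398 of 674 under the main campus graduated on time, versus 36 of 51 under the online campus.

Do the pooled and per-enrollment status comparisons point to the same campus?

Part-time: the main campus 7/30 = 23.3%, the online campus 242/695 = 34.8% → the online campus
Full-time: the main campus 398/674 = 59.1%, the online campus 36/51 = 70.6% → the online campus
Overall: the main campus 405/704 = 57.5%, the online campus 278/746 = 37.3% → the main campus
The online campus wins each enrollment group but the main campus wins overall — the comparison reverses. The online campus's students skew toward part-time, which has a lower base rate.

No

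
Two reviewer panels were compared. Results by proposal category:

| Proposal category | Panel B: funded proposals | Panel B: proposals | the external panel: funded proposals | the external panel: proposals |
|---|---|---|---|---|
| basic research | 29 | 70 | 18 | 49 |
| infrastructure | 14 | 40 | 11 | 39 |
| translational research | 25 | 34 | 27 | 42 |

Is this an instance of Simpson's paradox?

Basic research: Panel B 29/70 = 41.4%, the external panel 18/49 = 36.7% → Panel B
Infrastructure: Panel B 14/40 = 35.0%, the external panel 11/39 = 28.2% → Panel B
Translational research: Panel B 25/34 = 73.5%, the external panel 27/42 = 64.3% → Panel B
Overall: Panel B 68/144 = 47.2%, the external panel 56/130 = 43.1% → Panel B
Panel B wins overall and in every proposal group — no reversal.

No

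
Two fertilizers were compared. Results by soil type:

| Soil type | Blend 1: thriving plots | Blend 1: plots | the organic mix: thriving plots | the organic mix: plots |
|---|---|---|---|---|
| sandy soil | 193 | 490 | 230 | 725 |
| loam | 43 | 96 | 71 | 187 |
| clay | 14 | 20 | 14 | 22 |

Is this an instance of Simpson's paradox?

No

Sandy soil: Blend 1 193/490 = 39.4%, the organic mix 230/725 = 31.7% → Blend 1
Loam: Blend 1 43/96 = 44.8%, the organic mix 71/187 = 38.0% → Blend 1
Clay: Blend 1 14/20 = 70.0%, the organic mix 14/22 = 63.6% → Blend 1
Overall: Blend 1 250/606 = 41.3%, the organic mix 315/934 = 33.7% → Blend 1
Blend 1 wins overall and in every soil group — no reversal.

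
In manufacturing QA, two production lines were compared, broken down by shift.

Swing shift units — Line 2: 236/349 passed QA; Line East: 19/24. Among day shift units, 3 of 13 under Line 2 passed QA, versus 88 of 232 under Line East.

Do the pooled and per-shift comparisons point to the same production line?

Swing shift: Line 2 236/349 = 67.6%, Line East 19/24 = 79.2% → Line East
Day shift: Line 2 3/13 = 23.1%, Line East 88/232 = 37.9% → Line East
Overall: Line 2 239/362 = 66.0%, Line East 107/256 = 41.8% → Line 2
Line East wins each shift group but Line 2 wins overall — the comparison reverses. Line East's units skew toward day shift, which has a lower base rate.

No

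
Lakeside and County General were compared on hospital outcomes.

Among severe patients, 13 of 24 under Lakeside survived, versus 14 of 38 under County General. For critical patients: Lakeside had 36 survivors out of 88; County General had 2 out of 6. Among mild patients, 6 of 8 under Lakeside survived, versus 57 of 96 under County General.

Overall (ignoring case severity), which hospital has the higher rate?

Severe: Lakeside 13/24 = 54.2%, County General 14/38 = 36.8% → Lakeside
Critical: Lakeside 36/88 = 40.9%, County General 2/6 = 33.3% → Lakeside
Mild: Lakeside 6/8 = 75.0%, County General 57/96 = 59.4% → Lakeside
Overall: Lakeside 55/120 = 45.8%, County General 73/140 = 52.1% → County General
(Lakeside wins every case group but County General wins overall — Lakeside's patients skew toward the low-rate critical group.)

County General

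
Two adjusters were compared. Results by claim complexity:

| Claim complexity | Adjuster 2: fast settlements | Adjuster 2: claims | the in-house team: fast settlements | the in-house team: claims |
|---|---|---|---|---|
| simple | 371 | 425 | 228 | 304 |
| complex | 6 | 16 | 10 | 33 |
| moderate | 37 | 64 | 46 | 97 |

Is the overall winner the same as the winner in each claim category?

Yes

Simple: Adjuster 2 371/425 = 87.3%, the in-house team 228/304 = 75.0% → Adjuster 2
Complex: Adjuster 2 6/16 = 37.5%, the in-house team 10/33 = 30.3% → Adjuster 2
Moderate: Adjuster 2 37/64 = 57.8%, the in-house team 46/97 = 47.4% → Adjuster 2
Overall: Adjuster 2 414/505 = 82.0%, the in-house team 284/434 = 65.4% → Adjuster 2
Adjuster 2 wins overall and in every claim group — no reversal.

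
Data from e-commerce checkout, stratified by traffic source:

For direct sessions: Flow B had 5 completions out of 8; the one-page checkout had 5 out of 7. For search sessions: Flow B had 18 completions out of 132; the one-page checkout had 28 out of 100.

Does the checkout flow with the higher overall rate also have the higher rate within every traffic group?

Direct: Flow B 5/8 = 62.5%, the one-page checkout 5/7 = 71.4% → the one-page checkout
Search: Flow B 18/132 = 13.6%, the one-page checkout 28/100 = 28.0% → the one-page checkout
Overall: Flow B 23/140 = 16.4%, the one-page checkout 33/107 = 30.8% → the one-page checkout
The one-page checkout wins overall and in every traffic group — no reversal.

Yes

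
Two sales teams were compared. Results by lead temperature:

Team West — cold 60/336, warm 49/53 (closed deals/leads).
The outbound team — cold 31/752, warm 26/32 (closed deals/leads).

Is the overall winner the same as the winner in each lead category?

Yes

Cold: Team West 60/336 = 17.9%, the outbound team 31/752 = 4.1% → Team West
Warm: Team West 49/53 = 92.5%, the outbound team 26/32 = 81.2% → Team West
Overall: Team West 109/389 = 28.0%, the outbound team 57/784 = 7.3% → Team West
Team West wins overall and in every lead group — no reversal.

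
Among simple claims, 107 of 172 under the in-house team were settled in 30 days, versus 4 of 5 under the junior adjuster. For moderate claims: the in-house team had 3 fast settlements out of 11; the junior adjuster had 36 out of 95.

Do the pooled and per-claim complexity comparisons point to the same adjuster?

Simple: the in-house team 107/172 = 62.2%, the junior adjuster 4/5 = 80.0% → the junior adjuster
Moderate: the in-house team 3/11 = 27.3%, the junior adjuster 36/95 = 37.9% → the junior adjuster
Overall: the in-house team 110/183 = 60.1%, the junior adjuster 40/100 = 40.0% → the in-house team
The junior adjuster wins each claim group but the in-house team wins overall — the comparison reverses. The junior adjuster's claims skew toward moderate, which has a lower base rate.

No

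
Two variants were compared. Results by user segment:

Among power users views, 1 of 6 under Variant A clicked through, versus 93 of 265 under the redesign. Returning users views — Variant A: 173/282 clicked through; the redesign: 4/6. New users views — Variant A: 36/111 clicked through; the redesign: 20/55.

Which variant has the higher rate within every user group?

Power users: Variant A 1/6 = 16.7%, the redesign 93/265 = 35.1% → the redesign
Returning users: Variant A 173/282 = 61.3%, the redesign 4/6 = 66.7% → the redesign
New users: Variant A 36/111 = 32.4%, the redesign 20/55 = 36.4% → the redesign
The redesign has the higher rate in all 3 groups.

the redesign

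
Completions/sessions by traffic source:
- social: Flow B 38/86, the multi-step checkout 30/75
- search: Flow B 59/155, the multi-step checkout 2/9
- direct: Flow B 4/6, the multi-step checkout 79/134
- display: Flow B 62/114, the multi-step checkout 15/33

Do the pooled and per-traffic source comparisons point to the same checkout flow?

No

Social: Flow B 38/86 = 44.2%, the multi-step checkout 30/75 = 40.0% → Flow B
Search: Flow B 59/155 = 38.1%, the multi-step checkout 2/9 = 22.2% → Flow B
Direct: Flow B 4/6 = 66.7%, the multi-step checkout 79/134 = 59.0% → Flow B
Display: Flow B 62/114 = 54.4%, the multi-step checkout 15/33 = 45.5% → Flow B
Overall: Flow B 163/361 = 45.2%, the multi-step checkout 126/251 = 50.2% → the multi-step checkout
Flow B wins each traffic group but the multi-step checkout wins overall — the comparison reverses. Flow B's sessions skew toward search, which has a lower base rate.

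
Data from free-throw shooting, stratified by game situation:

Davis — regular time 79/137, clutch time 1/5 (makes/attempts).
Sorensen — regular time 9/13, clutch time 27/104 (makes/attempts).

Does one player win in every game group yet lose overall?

Regular time: Davis 79/137 = 57.7%, Sorensen 9/13 = 69.2% → Sorensen
Clutch time: Davis 1/5 = 20.0%, Sorensen 27/104 = 26.0% → Sorensen
Overall: Davis 80/142 = 56.3%, Sorensen 36/117 = 30.8% → Davis
Sorensen wins each game group but Davis wins overall — the comparison reverses. Sorensen's attempts skew toward clutch time, which has a lower base rate.

Yes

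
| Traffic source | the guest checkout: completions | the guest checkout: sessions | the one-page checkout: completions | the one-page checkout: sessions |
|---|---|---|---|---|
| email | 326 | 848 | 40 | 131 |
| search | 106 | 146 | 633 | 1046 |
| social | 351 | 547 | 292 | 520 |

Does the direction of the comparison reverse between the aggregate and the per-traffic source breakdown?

Email: the guest checkout 326/848 = 38.4%, the one-page checkout 40/131 = 30.5% → the guest checkout
Search: the guest checkout 106/146 = 72.6%, the one-page checkout 633/1046 = 60.5% → the guest checkout
Social: the guest checkout 351/547 = 64.2%, the one-page checkout 292/520 = 56.2% → the guest checkout
Overall: the guest checkout 783/1541 = 50.8%, the one-page checkout 965/1697 = 56.9% → the one-page checkout
The guest checkout wins each traffic group but the one-page checkout wins overall — the comparison reverses. The guest checkout's sessions skew toward email, which has a lower base rate.

Yes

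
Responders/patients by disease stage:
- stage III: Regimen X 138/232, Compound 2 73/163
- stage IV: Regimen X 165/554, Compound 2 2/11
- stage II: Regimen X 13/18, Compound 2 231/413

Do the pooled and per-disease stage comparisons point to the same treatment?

No

Stage III: Regimen X 138/232 = 59.5%, Compound 2 73/163 = 44.8% → Regimen X
Stage IV: Regimen X 165/554 = 29.8%, Compound 2 2/11 = 18.2% → Regimen X
Stage II: Regimen X 13/18 = 72.2%, Compound 2 231/413 = 55.9% → Regimen X
Overall: Regimen X 316/804 = 39.3%, Compound 2 306/587 = 52.1% → Compound 2
Regimen X wins each disease group but Compound 2 wins overall — the comparison reverses. Regimen X's patients skew toward stage IV, which has a lower base rate.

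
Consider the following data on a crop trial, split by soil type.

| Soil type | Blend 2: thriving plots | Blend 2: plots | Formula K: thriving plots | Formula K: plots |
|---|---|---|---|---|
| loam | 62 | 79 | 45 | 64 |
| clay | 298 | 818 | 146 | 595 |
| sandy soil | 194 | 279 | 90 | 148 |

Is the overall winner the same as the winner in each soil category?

Yes

Loam: Blend 2 62/79 = 78.5%, Formula K 45/64 = 70.3% → Blend 2
Clay: Blend 2 298/818 = 36.4%, Formula K 146/595 = 24.5% → Blend 2
Sandy soil: Blend 2 194/279 = 69.5%, Formula K 90/148 = 60.8% → Blend 2
Overall: Blend 2 554/1176 = 47.1%, Formula K 281/807 = 34.8% → Blend 2
Blend 2 wins overall and in every soil group — no reversal.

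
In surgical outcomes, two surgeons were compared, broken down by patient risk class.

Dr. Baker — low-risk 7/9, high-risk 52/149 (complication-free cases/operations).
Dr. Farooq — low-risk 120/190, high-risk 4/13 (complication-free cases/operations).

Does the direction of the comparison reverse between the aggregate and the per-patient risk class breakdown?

Yes

Low-risk: Dr. Baker 7/9 = 77.8%, Dr. Farooq 120/190 = 63.2% → Dr. Baker
High-risk: Dr. Baker 52/149 = 34.9%, Dr. Farooq 4/13 = 30.8% → Dr. Baker
Overall: Dr. Baker 59/158 = 37.3%, Dr. Farooq 124/203 = 61.1% → Dr. Farooq
Dr. Baker wins each patient risk group but Dr. Farooq wins overall — the comparison reverses. Dr. Baker's operations skew toward high-risk, which has a lower base rate.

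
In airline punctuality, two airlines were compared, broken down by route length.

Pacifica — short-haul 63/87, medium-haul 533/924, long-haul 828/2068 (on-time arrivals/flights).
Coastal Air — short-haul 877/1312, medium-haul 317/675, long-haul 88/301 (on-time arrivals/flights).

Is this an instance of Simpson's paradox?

Yes

Short-haul: Pacifica 63/87 = 72.4%, Coastal Air 877/1312 = 66.8% → Pacifica
Medium-haul: Pacifica 533/924 = 57.7%, Coastal Air 317/675 = 47.0% → Pacifica
Long-haul: Pacifica 828/2068 = 40.0%, Coastal Air 88/301 = 29.2% → Pacifica
Overall: Pacifica 1424/3079 = 46.2%, Coastal Air 1282/2288 = 56.0% → Coastal Air
Pacifica wins each route group but Coastal Air wins overall — the comparison reverses. Pacifica's flights skew toward long-haul, which has a lower base rate.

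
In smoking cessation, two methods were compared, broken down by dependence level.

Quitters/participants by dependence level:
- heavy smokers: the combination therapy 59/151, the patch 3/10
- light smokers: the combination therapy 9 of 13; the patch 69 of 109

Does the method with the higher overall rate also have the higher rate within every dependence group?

No

Heavy smokers: the combination therapy 59/151 = 39.1%, the patch 3/10 = 30.0% → the combination therapy
Light smokers: the combination therapy 9/13 = 69.2%, the patch 69/109 = 63.3% → the combination therapy
Overall: the combination therapy 68/164 = 41.5%, the patch 72/119 = 60.5% → the patch
The combination therapy wins each dependence group but the patch wins overall — the comparison reverses. The combination therapy's participants skew toward heavy smokers, which has a lower base rate.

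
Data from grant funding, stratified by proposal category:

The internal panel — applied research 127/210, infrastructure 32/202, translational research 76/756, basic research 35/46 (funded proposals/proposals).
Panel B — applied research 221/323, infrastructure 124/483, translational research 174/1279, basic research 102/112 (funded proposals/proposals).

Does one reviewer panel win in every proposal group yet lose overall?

Applied research: the internal panel 127/210 = 60.5%, Panel B 221/323 = 68.4% → Panel B
Infrastructure: the internal panel 32/202 = 15.8%, Panel B 124/483 = 25.7% → Panel B
Translational research: the internal panel 76/756 = 10.1%, Panel B 174/1279 = 13.6% → Panel B
Basic research: the internal panel 35/46 = 76.1%, Panel B 102/112 = 91.1% → Panel B
Overall: the internal panel 270/1214 = 22.2%, Panel B 621/2197 = 28.3% → Panel B
Panel B wins overall and in every proposal group — no reversal.

No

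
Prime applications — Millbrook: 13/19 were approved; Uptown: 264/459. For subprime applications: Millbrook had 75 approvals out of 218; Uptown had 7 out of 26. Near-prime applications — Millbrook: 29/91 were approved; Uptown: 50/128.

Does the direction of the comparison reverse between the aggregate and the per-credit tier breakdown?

No

Prime: Millbrook 13/19 = 68.4%, Uptown 264/459 = 57.5% → Millbrook
Subprime: Millbrook 75/218 = 34.4%, Uptown 7/26 = 26.9% → Millbrook
Near-prime: Millbrook 29/91 = 31.9%, Uptown 50/128 = 39.1% → Uptown
Overall: Millbrook 117/328 = 35.7%, Uptown 321/613 = 52.4% → Uptown
Neither sweeps: Millbrook wins 2 of 3 groups, Uptown wins 1. Uptown wins overall but not every group — no Simpson reversal.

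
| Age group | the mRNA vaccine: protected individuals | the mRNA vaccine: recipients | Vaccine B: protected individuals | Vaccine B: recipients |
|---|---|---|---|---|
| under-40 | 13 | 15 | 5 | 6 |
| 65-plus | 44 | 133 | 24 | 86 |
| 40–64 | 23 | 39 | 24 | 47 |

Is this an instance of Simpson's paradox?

No

Under-40: the mRNA vaccine 13/15 = 86.7%, Vaccine B 5/6 = 83.3% → the mRNA vaccine
65-plus: the mRNA vaccine 44/133 = 33.1%, Vaccine B 24/86 = 27.9% → the mRNA vaccine
40–64: the mRNA vaccine 23/39 = 59.0%, Vaccine B 24/47 = 51.1% → the mRNA vaccine
Overall: the mRNA vaccine 80/187 = 42.8%, Vaccine B 53/139 = 38.1% → the mRNA vaccine
The mRNA vaccine wins overall and in every age group — no reversal.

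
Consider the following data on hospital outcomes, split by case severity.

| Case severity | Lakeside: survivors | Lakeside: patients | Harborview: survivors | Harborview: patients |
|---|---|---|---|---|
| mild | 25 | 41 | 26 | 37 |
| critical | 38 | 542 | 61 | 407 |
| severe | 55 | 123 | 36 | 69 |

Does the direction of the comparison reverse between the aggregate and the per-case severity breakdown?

Mild: Lakeside 25/41 = 61.0%, Harborview 26/37 = 70.3% → Harborview
Critical: Lakeside 38/542 = 7.0%, Harborview 61/407 = 15.0% → Harborview
Severe: Lakeside 55/123 = 44.7%, Harborview 36/69 = 52.2% → Harborview
Overall: Lakeside 118/706 = 16.7%, Harborview 123/513 = 24.0% → Harborview
Harborview wins overall and in every case group — no reversal.

No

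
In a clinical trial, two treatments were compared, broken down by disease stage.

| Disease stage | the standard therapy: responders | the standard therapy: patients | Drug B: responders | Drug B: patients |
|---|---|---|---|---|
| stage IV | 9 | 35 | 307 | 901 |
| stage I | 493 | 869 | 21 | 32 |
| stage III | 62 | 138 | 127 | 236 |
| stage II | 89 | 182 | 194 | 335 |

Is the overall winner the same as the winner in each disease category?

Stage IV: the standard therapy 9/35 = 25.7%, Drug B 307/901 = 34.1% → Drug B
Stage I: the standard therapy 493/869 = 56.7%, Drug B 21/32 = 65.6% → Drug B
Stage III: the standard therapy 62/138 = 44.9%, Drug B 127/236 = 53.8% → Drug B
Stage II: the standard therapy 89/182 = 48.9%, Drug B 194/335 = 57.9% → Drug B
Overall: the standard therapy 653/1224 = 53.3%, Drug B 649/1504 = 43.2% → the standard therapy
Drug B wins each disease group but the standard therapy wins overall — the comparison reverses. Drug B's patients skew toward stage IV, which has a lower base rate.

No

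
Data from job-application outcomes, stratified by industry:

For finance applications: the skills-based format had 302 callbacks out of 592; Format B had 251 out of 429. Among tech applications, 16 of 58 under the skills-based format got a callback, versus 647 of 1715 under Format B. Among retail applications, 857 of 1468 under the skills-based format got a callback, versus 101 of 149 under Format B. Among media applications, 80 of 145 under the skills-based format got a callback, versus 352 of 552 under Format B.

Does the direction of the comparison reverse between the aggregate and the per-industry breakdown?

Yes

Finance: the skills-based format 302/592 = 51.0%, Format B 251/429 = 58.5% → Format B
Tech: the skills-based format 16/58 = 27.6%, Format B 647/1715 = 37.7% → Format B
Retail: the skills-based format 857/1468 = 58.4%, Format B 101/149 = 67.8% → Format B
Media: the skills-based format 80/145 = 55.2%, Format B 352/552 = 63.8% → Format B
Overall: the skills-based format 1255/2263 = 55.5%, Format B 1351/2845 = 47.5% → the skills-based format
Format B wins each industry group but the skills-based format wins overall — the comparison reverses. Format B's applications skew toward tech, which has a lower base rate.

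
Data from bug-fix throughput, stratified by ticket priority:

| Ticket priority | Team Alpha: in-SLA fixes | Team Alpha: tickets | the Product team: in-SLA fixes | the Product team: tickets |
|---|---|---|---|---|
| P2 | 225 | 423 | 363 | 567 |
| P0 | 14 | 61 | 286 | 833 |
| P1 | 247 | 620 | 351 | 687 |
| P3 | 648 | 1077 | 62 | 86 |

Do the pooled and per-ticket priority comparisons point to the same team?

No

P2: Team Alpha 225/423 = 53.2%, the Product team 363/567 = 64.0% → the Product team
P0: Team Alpha 14/61 = 23.0%, the Product team 286/833 = 34.3% → the Product team
P1: Team Alpha 247/620 = 39.8%, the Product team 351/687 = 51.1% → the Product team
P3: Team Alpha 648/1077 = 60.2%, the Product team 62/86 = 72.1% → the Product team
Overall: Team Alpha 1134/2181 = 52.0%, the Product team 1062/2173 = 48.9% → Team Alpha
The Product team wins each ticket group but Team Alpha wins overall — the comparison reverses. The Product team's tickets skew toward P0, which has a lower base rate.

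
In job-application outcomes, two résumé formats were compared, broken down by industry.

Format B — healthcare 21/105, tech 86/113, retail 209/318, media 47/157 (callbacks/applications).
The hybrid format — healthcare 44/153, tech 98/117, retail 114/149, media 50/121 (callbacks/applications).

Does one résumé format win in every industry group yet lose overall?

Healthcare: Format B 21/105 = 20.0%, the hybrid format 44/153 = 28.8% → the hybrid format
Tech: Format B 86/113 = 76.1%, the hybrid format 98/117 = 83.8% → the hybrid format
Retail: Format B 209/318 = 65.7%, the hybrid format 114/149 = 76.5% → the hybrid format
Media: Format B 47/157 = 29.9%, the hybrid format 50/121 = 41.3% → the hybrid format
Overall: Format B 363/693 = 52.4%, the hybrid format 306/540 = 56.7% → the hybrid format
The hybrid format wins overall and in every industry group — no reversal.

No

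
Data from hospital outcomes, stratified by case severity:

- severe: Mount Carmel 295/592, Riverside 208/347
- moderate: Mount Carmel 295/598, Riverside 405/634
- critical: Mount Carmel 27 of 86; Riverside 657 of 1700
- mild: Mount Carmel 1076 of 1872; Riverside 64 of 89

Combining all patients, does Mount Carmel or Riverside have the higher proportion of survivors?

Severe: Mount Carmel 295/592 = 49.8%, Riverside 208/347 = 59.9% → Riverside
Moderate: Mount Carmel 295/598 = 49.3%, Riverside 405/634 = 63.9% → Riverside
Critical: Mount Carmel 27/86 = 31.4%, Riverside 657/1700 = 38.6% → Riverside
Mild: Mount Carmel 1076/1872 = 57.5%, Riverside 64/89 = 71.9% → Riverside
Overall: Mount Carmel 1693/3148 = 53.8%, Riverside 1334/2770 = 48.2% → Mount Carmel
(Riverside wins every case group but Mount Carmel wins overall — Riverside's patients skew toward the low-rate critical group.)

Mount Carmel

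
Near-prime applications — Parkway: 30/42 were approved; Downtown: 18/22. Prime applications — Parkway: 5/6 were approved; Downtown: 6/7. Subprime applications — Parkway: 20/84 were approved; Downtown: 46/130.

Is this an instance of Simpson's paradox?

Near-prime: Parkway 30/42 = 71.4%, Downtown 18/22 = 81.8% → Downtown
Prime: Parkway 5/6 = 83.3%, Downtown 6/7 = 85.7% → Downtown
Subprime: Parkway 20/84 = 23.8%, Downtown 46/130 = 35.4% → Downtown
Overall: Parkway 55/132 = 41.7%, Downtown 70/159 = 44.0% → Downtown
Downtown wins overall and in every credit group — no reversal.

No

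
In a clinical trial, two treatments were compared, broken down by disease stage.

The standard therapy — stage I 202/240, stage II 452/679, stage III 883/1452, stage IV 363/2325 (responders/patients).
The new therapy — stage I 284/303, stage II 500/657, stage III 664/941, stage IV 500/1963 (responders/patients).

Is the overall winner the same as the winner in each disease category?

Yes

Stage I: the standard therapy 202/240 = 84.2%, the new therapy 284/303 = 93.7% → the new therapy
Stage II: the standard therapy 452/679 = 66.6%, the new therapy 500/657 = 76.1% → the new therapy
Stage III: the standard therapy 883/1452 = 60.8%, the new therapy 664/941 = 70.6% → the new therapy
Stage IV: the standard therapy 363/2325 = 15.6%, the new therapy 500/1963 = 25.5% → the new therapy
Overall: the standard therapy 1900/4696 = 40.5%, the new therapy 1948/3864 = 50.4% → the new therapy
The new therapy wins overall and in every disease group — no reversal.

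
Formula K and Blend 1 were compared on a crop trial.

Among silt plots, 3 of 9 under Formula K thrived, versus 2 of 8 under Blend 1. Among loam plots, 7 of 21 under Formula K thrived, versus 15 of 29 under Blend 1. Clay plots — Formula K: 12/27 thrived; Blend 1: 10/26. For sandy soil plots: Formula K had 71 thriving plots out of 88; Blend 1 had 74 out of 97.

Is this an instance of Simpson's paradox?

Silt: Formula K 3/9 = 33.3%, Blend 1 2/8 = 25.0% → Formula K
Loam: Formula K 7/21 = 33.3%, Blend 1 15/29 = 51.7% → Blend 1
Clay: Formula K 12/27 = 44.4%, Blend 1 10/26 = 38.5% → Formula K
Sandy soil: Formula K 71/88 = 80.7%, Blend 1 74/97 = 76.3% → Formula K
Overall: Formula K 93/145 = 64.1%, Blend 1 101/160 = 63.1% → Formula K
Neither sweeps: Formula K wins 3 of 4 groups, Blend 1 wins 1. Formula K wins overall but not every group — no Simpson reversal.

No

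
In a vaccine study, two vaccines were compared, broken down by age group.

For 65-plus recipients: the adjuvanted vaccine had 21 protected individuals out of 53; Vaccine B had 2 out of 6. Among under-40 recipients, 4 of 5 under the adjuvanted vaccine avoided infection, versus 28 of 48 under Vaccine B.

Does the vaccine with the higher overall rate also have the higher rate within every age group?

65-plus: the adjuvanted vaccine 21/53 = 39.6%, Vaccine B 2/6 = 33.3% → the adjuvanted vaccine
Under-40: the adjuvanted vaccine 4/5 = 80.0%, Vaccine B 28/48 = 58.3% → the adjuvanted vaccine
Overall: the adjuvanted vaccine 25/58 = 43.1%, Vaccine B 30/54 = 55.6% → Vaccine B
The adjuvanted vaccine wins each age group but Vaccine B wins overall — the comparison reverses. The adjuvanted vaccine's recipients skew toward 65-plus, which has a lower base rate.

No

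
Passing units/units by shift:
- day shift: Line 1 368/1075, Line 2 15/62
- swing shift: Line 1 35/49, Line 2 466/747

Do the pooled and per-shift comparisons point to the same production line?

No

Day shift: Line 1 368/1075 = 34.2%, Line 2 15/62 = 24.2% → Line 1
Swing shift: Line 1 35/49 = 71.4%, Line 2 466/747 = 62.4% → Line 1
Overall: Line 1 403/1124 = 35.9%, Line 2 481/809 = 59.5% → Line 2
Line 1 wins each shift group but Line 2 wins overall — the comparison reverses. Line 1's units skew toward day shift, which has a lower base rate.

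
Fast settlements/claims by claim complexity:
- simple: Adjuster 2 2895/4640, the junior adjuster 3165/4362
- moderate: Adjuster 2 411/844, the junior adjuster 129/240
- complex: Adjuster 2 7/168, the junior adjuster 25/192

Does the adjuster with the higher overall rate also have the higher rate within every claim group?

Simple: Adjuster 2 2895/4640 = 62.4%, the junior adjuster 3165/4362 = 72.6% → the junior adjuster
Moderate: Adjuster 2 411/844 = 48.7%, the junior adjuster 129/240 = 53.8% → the junior adjuster
Complex: Adjuster 2 7/168 = 4.2%, the junior adjuster 25/192 = 13.0% → the junior adjuster
Overall: Adjuster 2 3313/5652 = 58.6%, the junior adjuster 3319/4794 = 69.2% → the junior adjuster
The junior adjuster wins overall and in every claim group — no reversal.

Yes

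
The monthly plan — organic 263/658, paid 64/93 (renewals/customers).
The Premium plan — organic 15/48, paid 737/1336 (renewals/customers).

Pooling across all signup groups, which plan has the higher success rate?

Organic: the monthly plan 263/658 = 40.0%, the Premium plan 15/48 = 31.2% → the monthly plan
Paid: the monthly plan 64/93 = 68.8%, the Premium plan 737/1336 = 55.2% → the monthly plan
Overall: the monthly plan 327/751 = 43.5%, the Premium plan 752/1384 = 54.3% → the Premium plan
(The monthly plan wins every signup group but the Premium plan wins overall — the monthly plan's customers skew toward the low-rate organic group.)

the Premium plan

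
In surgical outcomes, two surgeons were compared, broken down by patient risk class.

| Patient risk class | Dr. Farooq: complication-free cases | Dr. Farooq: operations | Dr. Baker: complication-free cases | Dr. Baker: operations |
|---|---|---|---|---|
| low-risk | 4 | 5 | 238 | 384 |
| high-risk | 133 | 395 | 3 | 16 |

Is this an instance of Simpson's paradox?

Low-risk: Dr. Farooq 4/5 = 80.0%, Dr. Baker 238/384 = 62.0% → Dr. Farooq
High-risk: Dr. Farooq 133/395 = 33.7%, Dr. Baker 3/16 = 18.8% → Dr. Farooq
Overall: Dr. Farooq 137/400 = 34.2%, Dr. Baker 241/400 = 60.2% → Dr. Baker
Dr. Farooq wins each patient risk group but Dr. Baker wins overall — the comparison reverses. Dr. Farooq's operations skew toward high-risk, which has a lower base rate.

Yes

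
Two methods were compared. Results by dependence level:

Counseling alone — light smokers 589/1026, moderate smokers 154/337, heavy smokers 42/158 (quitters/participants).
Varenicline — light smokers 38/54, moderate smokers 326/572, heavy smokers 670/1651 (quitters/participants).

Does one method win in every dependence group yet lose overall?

Yes

Light smokers: counseling alone 589/1026 = 57.4%, varenicline 38/54 = 70.4% → varenicline
Moderate smokers: counseling alone 154/337 = 45.7%, varenicline 326/572 = 57.0% → varenicline
Heavy smokers: counseling alone 42/158 = 26.6%, varenicline 670/1651 = 40.6% → varenicline
Overall: counseling alone 785/1521 = 51.6%, varenicline 1034/2277 = 45.4% → counseling alone
Varenicline wins each dependence group but counseling alone wins overall — the comparison reverses. Varenicline's participants skew toward heavy smokers, which has a lower base rate.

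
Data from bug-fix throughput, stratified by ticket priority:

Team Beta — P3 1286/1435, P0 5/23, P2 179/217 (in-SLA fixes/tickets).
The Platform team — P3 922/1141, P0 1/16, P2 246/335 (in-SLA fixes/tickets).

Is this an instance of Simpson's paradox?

No

P3: Team Beta 1286/1435 = 89.6%, the Platform team 922/1141 = 80.8% → Team Beta
P0: Team Beta 5/23 = 21.7%, the Platform team 1/16 = 6.2% → Team Beta
P2: Team Beta 179/217 = 82.5%, the Platform team 246/335 = 73.4% → Team Beta
Overall: Team Beta 1470/1675 = 87.8%, the Platform team 1169/1492 = 78.4% → Team Beta
Team Beta wins overall and in every ticket group — no reversal.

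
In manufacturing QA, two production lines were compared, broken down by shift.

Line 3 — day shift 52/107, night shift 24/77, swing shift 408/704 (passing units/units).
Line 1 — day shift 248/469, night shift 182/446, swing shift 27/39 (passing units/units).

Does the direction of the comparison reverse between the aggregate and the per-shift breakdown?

Yes

Day shift: Line 3 52/107 = 48.6%, Line 1 248/469 = 52.9% → Line 1
Night shift: Line 3 24/77 = 31.2%, Line 1 182/446 = 40.8% → Line 1
Swing shift: Line 3 408/704 = 58.0%, Line 1 27/39 = 69.2% → Line 1
Overall: Line 3 484/888 = 54.5%, Line 1 457/954 = 47.9% → Line 3
Line 1 wins each shift group but Line 3 wins overall — the comparison reverses. Line 1's units skew toward night shift, which has a lower base rate.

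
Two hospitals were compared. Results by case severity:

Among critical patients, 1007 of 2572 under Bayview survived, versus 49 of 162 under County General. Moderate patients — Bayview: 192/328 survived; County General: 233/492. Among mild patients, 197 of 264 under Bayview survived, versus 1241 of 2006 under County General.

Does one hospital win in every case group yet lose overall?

Critical: Bayview 1007/2572 = 39.2%, County General 49/162 = 30.2% → Bayview
Moderate: Bayview 192/328 = 58.5%, County General 233/492 = 47.4% → Bayview
Mild: Bayview 197/264 = 74.6%, County General 1241/2006 = 61.9% → Bayview
Overall: Bayview 1396/3164 = 44.1%, County General 1523/2660 = 57.3% → County General
Bayview wins each case group but County General wins overall — the comparison reverses. Bayview's patients skew toward critical, which has a lower base rate.

Yes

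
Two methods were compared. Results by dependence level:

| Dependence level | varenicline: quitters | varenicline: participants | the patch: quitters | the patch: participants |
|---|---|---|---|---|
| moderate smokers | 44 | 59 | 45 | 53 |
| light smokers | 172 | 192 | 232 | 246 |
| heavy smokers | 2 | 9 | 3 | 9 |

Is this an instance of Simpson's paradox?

Moderate smokers: varenicline 44/59 = 74.6%, the patch 45/53 = 84.9% → the patch
Light smokers: varenicline 172/192 = 89.6%, the patch 232/246 = 94.3% → the patch
Heavy smokers: varenicline 2/9 = 22.2%, the patch 3/9 = 33.3% → the patch
Overall: varenicline 218/260 = 83.8%, the patch 280/308 = 90.9% → the patch
The patch wins overall and in every dependence group — no reversal.

No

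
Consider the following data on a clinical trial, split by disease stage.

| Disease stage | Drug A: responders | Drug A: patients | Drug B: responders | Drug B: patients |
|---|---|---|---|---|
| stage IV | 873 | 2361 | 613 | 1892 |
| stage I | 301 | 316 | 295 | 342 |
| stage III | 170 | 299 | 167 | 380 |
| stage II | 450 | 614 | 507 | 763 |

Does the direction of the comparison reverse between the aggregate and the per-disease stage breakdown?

No

Stage IV: Drug A 873/2361 = 37.0%, Drug B 613/1892 = 32.4% → Drug A
Stage I: Drug A 301/316 = 95.3%, Drug B 295/342 = 86.3% → Drug A
Stage III: Drug A 170/299 = 56.9%, Drug B 167/380 = 43.9% → Drug A
Stage II: Drug A 450/614 = 73.3%, Drug B 507/763 = 66.4% → Drug A
Overall: Drug A 1794/3590 = 50.0%, Drug B 1582/3377 = 46.8% → Drug A
Drug A wins overall and in every disease group — no reversal.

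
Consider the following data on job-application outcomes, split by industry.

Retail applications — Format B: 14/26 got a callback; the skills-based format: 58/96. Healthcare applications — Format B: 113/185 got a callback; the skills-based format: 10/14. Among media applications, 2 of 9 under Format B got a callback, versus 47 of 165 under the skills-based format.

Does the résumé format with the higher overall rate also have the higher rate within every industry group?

No

Retail: Format B 14/26 = 53.8%, the skills-based format 58/96 = 60.4% → the skills-based format
Healthcare: Format B 113/185 = 61.1%, the skills-based format 10/14 = 71.4% → the skills-based format
Media: Format B 2/9 = 22.2%, the skills-based format 47/165 = 28.5% → the skills-based format
Overall: Format B 129/220 = 58.6%, the skills-based format 115/275 = 41.8% → Format B
The skills-based format wins each industry group but Format B wins overall — the comparison reverses. The skills-based format's applications skew toward media, which has a lower base rate.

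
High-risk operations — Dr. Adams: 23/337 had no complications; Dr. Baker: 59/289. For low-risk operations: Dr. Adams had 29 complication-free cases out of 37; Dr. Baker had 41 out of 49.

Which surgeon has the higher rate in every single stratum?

Dr. Baker

High-risk: Dr. Adams 23/337 = 6.8%, Dr. Baker 59/289 = 20.4% → Dr. Baker
Low-risk: Dr. Adams 29/37 = 78.4%, Dr. Baker 41/49 = 83.7% → Dr. Baker
Dr. Baker has the higher rate in both groups.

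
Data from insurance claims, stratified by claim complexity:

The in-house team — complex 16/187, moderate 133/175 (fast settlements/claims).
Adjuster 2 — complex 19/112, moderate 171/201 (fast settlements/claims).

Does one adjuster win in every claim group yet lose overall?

No

Complex: the in-house team 16/187 = 8.6%, Adjuster 2 19/112 = 17.0% → Adjuster 2
Moderate: the in-house team 133/175 = 76.0%, Adjuster 2 171/201 = 85.1% → Adjuster 2
Overall: the in-house team 149/362 = 41.2%, Adjuster 2 190/313 = 60.7% → Adjuster 2
Adjuster 2 wins overall and in every claim group — no reversal.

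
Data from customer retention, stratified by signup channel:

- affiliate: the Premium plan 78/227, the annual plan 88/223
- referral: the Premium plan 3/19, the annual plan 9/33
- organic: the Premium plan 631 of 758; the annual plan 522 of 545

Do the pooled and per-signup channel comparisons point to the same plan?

Affiliate: the Premium plan 78/227 = 34.4%, the annual plan 88/223 = 39.5% → the annual plan
Referral: the Premium plan 3/19 = 15.8%, the annual plan 9/33 = 27.3% → the annual plan
Organic: the Premium plan 631/758 = 83.2%, the annual plan 522/545 = 95.8% → the annual plan
Overall: the Premium plan 712/1004 = 70.9%, the annual plan 619/801 = 77.3% → the annual plan
The annual plan wins overall and in every signup group — no reversal.

Yes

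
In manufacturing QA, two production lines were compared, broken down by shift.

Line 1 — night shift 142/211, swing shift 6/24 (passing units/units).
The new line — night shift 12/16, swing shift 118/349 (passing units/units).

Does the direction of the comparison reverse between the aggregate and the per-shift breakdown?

Night shift: Line 1 142/211 = 67.3%, the new line 12/16 = 75.0% → the new line
Swing shift: Line 1 6/24 = 25.0%, the new line 118/349 = 33.8% → the new line
Overall: Line 1 148/235 = 63.0%, the new line 130/365 = 35.6% → Line 1
The new line wins each shift group but Line 1 wins overall — the comparison reverses. The new line's units skew toward swing shift, which has a lower base rate.

Yes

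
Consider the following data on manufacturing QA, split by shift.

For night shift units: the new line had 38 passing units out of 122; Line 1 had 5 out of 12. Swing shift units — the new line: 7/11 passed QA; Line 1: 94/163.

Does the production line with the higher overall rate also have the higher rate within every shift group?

Night shift: the new line 38/122 = 31.1%, Line 1 5/12 = 41.7% → Line 1
Swing shift: the new line 7/11 = 63.6%, Line 1 94/163 = 57.7% → the new line
Overall: the new line 45/133 = 33.8%, Line 1 99/175 = 56.6% → Line 1
Neither sweeps: the new line wins 1 of 2 groups, Line 1 wins 1. Line 1 wins overall but not every group — no Simpson reversal.

No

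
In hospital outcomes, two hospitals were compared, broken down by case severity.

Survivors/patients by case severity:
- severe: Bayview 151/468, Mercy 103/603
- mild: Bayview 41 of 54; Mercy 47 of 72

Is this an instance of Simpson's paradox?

Severe: Bayview 151/468 = 32.3%, Mercy 103/603 = 17.1% → Bayview
Mild: Bayview 41/54 = 75.9%, Mercy 47/72 = 65.3% → Bayview
Overall: Bayview 192/522 = 36.8%, Mercy 150/675 = 22.2% → Bayview
Bayview wins overall and in every case group — no reversal.

No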